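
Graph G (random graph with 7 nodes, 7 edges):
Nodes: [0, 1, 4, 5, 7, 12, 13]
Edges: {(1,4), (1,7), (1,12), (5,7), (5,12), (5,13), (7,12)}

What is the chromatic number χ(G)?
χ(G) = 3

Clique number ω(G) = 3 (lower bound: χ ≥ ω).
The clique on [1, 7, 12] has size 3, forcing χ ≥ 3, and the coloring below uses 3 colors, so χ(G) = 3.
A valid 3-coloring: color 1: [0, 4, 7, 13]; color 2: [1, 5]; color 3: [12].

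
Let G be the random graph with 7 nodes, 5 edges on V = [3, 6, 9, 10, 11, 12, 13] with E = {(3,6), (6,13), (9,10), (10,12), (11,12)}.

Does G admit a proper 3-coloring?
Yes, G is 3-colorable

A valid 3-coloring: color 1: [6, 9, 12]; color 2: [3, 10, 11, 13].
(χ(G) = 2 ≤ 3.)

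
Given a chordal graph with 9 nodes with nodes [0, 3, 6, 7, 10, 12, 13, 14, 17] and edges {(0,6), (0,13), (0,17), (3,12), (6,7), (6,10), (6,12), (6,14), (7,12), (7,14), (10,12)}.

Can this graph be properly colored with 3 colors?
A valid 3-coloring: color 1: [3, 6, 13, 17]; color 2: [0, 12, 14]; color 3: [7, 10].
(χ(G) = 3 ≤ 3.)

Yes, G is 3-colorable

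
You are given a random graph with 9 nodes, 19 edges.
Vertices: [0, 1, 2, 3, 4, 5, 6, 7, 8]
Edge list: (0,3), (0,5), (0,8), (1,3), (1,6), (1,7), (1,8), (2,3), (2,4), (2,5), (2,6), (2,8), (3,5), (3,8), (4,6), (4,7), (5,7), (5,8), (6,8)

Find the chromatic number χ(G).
Clique number ω(G) = 4 (lower bound: χ ≥ ω).
The clique on [0, 3, 5, 8] has size 4, forcing χ ≥ 4, and the coloring below uses 4 colors, so χ(G) = 4.
A valid 4-coloring: color 1: [4, 8]; color 2: [3, 6, 7]; color 3: [1, 5]; color 4: [0, 2].

χ(G) = 4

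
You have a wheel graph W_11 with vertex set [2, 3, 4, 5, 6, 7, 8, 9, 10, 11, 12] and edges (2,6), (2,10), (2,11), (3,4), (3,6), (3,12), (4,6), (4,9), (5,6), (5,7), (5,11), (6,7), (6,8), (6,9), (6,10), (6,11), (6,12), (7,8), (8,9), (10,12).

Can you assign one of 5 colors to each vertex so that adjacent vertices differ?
A valid 5-coloring: color 1: [6]; color 2: [2, 4, 5, 8, 12]; color 3: [3, 7, 9, 10, 11].
(χ(G) = 3 ≤ 5.)

Yes, G is 5-colorable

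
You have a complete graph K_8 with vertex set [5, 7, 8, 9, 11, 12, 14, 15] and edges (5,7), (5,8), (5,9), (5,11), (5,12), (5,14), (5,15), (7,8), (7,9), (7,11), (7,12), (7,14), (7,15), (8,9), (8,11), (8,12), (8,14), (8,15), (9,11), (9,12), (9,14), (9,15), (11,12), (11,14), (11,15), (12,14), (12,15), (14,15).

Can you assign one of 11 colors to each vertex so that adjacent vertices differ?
A valid 11-coloring: color 1: [9]; color 2: [11]; color 3: [12]; color 4: [5]; color 5: [7]; color 6: [14]; color 7: [15]; color 8: [8].
(χ(G) = 8 ≤ 11.)

Yes, G is 11-colorable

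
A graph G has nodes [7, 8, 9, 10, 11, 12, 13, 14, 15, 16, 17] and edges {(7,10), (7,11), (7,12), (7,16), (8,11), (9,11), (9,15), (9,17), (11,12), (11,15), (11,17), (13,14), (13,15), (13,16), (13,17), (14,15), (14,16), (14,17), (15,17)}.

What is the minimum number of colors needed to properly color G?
χ(G) = 4

Clique number ω(G) = 4 (lower bound: χ ≥ ω).
The clique on [9, 11, 15, 17] has size 4, forcing χ ≥ 4, and the coloring below uses 4 colors, so χ(G) = 4.
A valid 4-coloring: color 1: [10, 11, 13]; color 2: [8, 12, 16, 17]; color 3: [7, 15]; color 4: [9, 14].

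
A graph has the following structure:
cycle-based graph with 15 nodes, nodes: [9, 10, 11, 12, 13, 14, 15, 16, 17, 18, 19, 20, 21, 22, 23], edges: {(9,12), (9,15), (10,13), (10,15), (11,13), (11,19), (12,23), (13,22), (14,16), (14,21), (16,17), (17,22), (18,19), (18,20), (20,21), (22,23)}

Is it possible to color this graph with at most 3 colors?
A valid 3-coloring: color 1: [11, 12, 15, 16, 18, 21, 22]; color 2: [9, 13, 14, 17, 19, 20, 23]; color 3: [10].
(χ(G) = 3 ≤ 3.)

Yes, G is 3-colorable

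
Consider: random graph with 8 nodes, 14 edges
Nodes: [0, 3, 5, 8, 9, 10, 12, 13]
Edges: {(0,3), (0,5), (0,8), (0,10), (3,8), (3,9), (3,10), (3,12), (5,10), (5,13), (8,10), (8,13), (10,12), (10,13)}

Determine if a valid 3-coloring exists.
No, G is not 3-colorable

The clique on vertices [0, 3, 8, 10] has size 4 > 3, so it alone needs 4 colors.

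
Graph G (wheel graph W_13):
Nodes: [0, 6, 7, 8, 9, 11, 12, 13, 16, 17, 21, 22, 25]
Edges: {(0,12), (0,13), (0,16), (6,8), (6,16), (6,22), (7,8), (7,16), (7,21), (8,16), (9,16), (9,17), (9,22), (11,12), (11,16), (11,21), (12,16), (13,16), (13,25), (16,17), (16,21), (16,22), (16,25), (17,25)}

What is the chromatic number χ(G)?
Clique number ω(G) = 3 (lower bound: χ ≥ ω).
The clique on [0, 12, 16] has size 3, forcing χ ≥ 3, and the coloring below uses 3 colors, so χ(G) = 3.
A valid 3-coloring: color 1: [16]; color 2: [0, 6, 7, 9, 11, 25]; color 3: [8, 12, 13, 17, 21, 22].

χ(G) = 3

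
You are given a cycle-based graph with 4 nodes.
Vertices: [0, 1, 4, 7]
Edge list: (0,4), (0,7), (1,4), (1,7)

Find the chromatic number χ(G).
Clique number ω(G) = 2 (lower bound: χ ≥ ω).
The graph is bipartite (no odd cycle), so 2 colors suffice: χ(G) = 2.
A valid 2-coloring: color 1: [0, 1]; color 2: [4, 7].

χ(G) = 2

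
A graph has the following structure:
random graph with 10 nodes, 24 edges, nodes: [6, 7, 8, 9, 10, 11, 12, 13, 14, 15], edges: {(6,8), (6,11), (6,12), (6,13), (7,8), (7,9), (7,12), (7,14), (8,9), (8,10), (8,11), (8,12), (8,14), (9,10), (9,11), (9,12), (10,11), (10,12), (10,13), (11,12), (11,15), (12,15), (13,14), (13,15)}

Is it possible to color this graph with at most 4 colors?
The clique on vertices [8, 9, 10, 11, 12] has size 5 > 4, so it alone needs 5 colors.

No, G is not 4-colorable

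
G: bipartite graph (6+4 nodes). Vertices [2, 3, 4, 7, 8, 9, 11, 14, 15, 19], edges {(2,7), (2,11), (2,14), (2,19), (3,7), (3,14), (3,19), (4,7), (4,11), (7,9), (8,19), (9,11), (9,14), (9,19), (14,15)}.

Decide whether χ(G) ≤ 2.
A valid 2-coloring: color 1: [2, 3, 4, 8, 9, 15]; color 2: [7, 11, 14, 19].
(χ(G) = 2 ≤ 2.)

Yes, G is 2-colorable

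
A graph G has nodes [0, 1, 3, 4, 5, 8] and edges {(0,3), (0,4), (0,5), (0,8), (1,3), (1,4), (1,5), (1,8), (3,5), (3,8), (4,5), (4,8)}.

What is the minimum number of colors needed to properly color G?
Clique number ω(G) = 3 (lower bound: χ ≥ ω).
The clique on [0, 3, 8] has size 3, forcing χ ≥ 3, and the coloring below uses 3 colors, so χ(G) = 3.
A valid 3-coloring: color 1: [0, 1]; color 2: [3, 4]; color 3: [5, 8].

χ(G) = 3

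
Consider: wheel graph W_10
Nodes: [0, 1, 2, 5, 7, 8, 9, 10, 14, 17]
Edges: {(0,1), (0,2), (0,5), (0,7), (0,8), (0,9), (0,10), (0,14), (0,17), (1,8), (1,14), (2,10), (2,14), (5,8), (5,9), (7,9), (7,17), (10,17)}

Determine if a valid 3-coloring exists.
No, G is not 3-colorable

Odd cycle [17, 10, 2, 14, 1, 8, 5, 9, 7] needs 3 colors (χ ≥ 3).
Vertex 0 is adjacent to every vertex of [1, 2, 5, 7, 8, 9, 10, 14, 17], which already need 3 colors among themselves, so 0 needs a new color (χ ≥ 4).
Hence χ(G) ≥ 4 > 3, so no proper 3-coloring exists.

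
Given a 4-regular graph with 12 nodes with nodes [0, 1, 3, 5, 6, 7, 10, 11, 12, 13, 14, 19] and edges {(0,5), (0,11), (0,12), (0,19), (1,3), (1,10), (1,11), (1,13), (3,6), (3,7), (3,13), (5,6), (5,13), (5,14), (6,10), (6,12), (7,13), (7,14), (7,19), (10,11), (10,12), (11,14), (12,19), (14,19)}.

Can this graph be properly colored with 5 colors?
Yes, G is 5-colorable

A valid 5-coloring: color 1: [6, 11, 13, 19]; color 2: [1, 5, 7, 12]; color 3: [0, 3, 10, 14].
(χ(G) = 3 ≤ 5.)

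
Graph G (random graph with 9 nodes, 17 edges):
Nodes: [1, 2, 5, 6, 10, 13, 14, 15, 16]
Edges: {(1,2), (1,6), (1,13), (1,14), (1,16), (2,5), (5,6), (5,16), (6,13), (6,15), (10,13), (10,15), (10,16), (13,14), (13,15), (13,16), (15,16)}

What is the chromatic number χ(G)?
Clique number ω(G) = 4 (lower bound: χ ≥ ω).
The clique on [10, 13, 15, 16] has size 4, forcing χ ≥ 4, and the coloring below uses 4 colors, so χ(G) = 4.
A valid 4-coloring: color 1: [5, 13]; color 2: [2, 6, 14, 16]; color 3: [1, 10]; color 4: [15].

χ(G) = 4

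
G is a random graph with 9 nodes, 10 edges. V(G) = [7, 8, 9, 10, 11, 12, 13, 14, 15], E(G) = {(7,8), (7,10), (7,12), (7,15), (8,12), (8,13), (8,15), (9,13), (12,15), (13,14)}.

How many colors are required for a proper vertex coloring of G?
χ(G) = 4

Clique number ω(G) = 4 (lower bound: χ ≥ ω).
The clique on [7, 8, 12, 15] has size 4, forcing χ ≥ 4, and the coloring below uses 4 colors, so χ(G) = 4.
A valid 4-coloring: color 1: [7, 11, 13]; color 2: [8, 9, 10, 14]; color 3: [12]; color 4: [15].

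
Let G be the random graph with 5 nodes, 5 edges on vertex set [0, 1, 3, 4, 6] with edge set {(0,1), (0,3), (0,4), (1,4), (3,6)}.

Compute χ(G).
Clique number ω(G) = 3 (lower bound: χ ≥ ω).
The clique on [0, 1, 4] has size 3, forcing χ ≥ 3, and the coloring below uses 3 colors, so χ(G) = 3.
A valid 3-coloring: color 1: [0, 6]; color 2: [1, 3]; color 3: [4].

χ(G) = 3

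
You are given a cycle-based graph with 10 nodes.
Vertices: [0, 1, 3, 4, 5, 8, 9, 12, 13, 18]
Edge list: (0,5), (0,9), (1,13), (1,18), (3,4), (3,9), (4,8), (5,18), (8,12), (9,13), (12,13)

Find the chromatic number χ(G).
Clique number ω(G) = 2 (lower bound: χ ≥ ω).
The graph is bipartite (no odd cycle), so 2 colors suffice: χ(G) = 2.
A valid 2-coloring: color 1: [1, 4, 5, 9, 12]; color 2: [0, 3, 8, 13, 18].

χ(G) = 2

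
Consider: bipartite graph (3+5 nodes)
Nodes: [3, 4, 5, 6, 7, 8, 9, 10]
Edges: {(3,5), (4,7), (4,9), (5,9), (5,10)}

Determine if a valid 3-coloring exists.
A valid 3-coloring: color 1: [4, 5, 6, 8]; color 2: [3, 7, 9, 10].
(χ(G) = 2 ≤ 3.)

Yes, G is 3-colorable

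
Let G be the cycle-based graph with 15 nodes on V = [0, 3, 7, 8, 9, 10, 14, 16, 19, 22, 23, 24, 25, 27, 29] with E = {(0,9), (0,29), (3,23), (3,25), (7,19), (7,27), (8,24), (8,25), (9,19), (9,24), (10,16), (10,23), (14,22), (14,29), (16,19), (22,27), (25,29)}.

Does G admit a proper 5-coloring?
Yes, G is 5-colorable

A valid 5-coloring: color 1: [3, 7, 8, 9, 10, 22, 29]; color 2: [0, 14, 19, 23, 24, 25, 27]; color 3: [16].
(χ(G) = 3 ≤ 5.)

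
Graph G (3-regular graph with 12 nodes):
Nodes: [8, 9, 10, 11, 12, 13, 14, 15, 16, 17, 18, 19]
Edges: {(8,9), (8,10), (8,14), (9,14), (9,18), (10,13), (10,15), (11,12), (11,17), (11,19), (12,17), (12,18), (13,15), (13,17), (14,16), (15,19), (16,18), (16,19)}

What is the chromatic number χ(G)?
Clique number ω(G) = 3 (lower bound: χ ≥ ω).
The clique on [8, 9, 14] has size 3, forcing χ ≥ 3, and the coloring below uses 3 colors, so χ(G) = 3.
A valid 3-coloring: color 1: [9, 10, 12, 19]; color 2: [14, 15, 17, 18]; color 3: [8, 11, 13, 16].

χ(G) = 3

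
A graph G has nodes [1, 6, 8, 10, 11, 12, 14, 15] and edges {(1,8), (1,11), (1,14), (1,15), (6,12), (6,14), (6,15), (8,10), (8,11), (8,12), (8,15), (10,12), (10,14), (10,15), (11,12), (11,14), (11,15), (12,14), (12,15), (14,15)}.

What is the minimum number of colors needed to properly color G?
χ(G) = 4

Clique number ω(G) = 4 (lower bound: χ ≥ ω).
The clique on [1, 8, 11, 15] has size 4, forcing χ ≥ 4, and the coloring below uses 4 colors, so χ(G) = 4.
A valid 4-coloring: color 1: [15]; color 2: [8, 14]; color 3: [1, 12]; color 4: [6, 10, 11].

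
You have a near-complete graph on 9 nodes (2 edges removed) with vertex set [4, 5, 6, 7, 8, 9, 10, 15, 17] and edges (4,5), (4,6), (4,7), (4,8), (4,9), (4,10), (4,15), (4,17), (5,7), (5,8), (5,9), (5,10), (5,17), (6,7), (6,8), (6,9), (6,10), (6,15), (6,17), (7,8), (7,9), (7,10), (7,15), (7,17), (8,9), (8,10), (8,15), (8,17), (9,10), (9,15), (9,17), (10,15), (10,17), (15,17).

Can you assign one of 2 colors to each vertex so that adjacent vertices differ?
The clique on vertices [4, 6, 7, 8, 9, 10, 15, 17] has size 8 > 2, so it alone needs 8 colors.

No, G is not 2-colorable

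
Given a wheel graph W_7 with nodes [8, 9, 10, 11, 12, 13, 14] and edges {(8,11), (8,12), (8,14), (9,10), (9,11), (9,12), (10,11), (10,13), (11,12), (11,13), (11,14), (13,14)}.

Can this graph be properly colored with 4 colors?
Yes, G is 4-colorable

A valid 4-coloring: color 1: [11]; color 2: [8, 9, 13]; color 3: [10, 12, 14].
(χ(G) = 3 ≤ 4.)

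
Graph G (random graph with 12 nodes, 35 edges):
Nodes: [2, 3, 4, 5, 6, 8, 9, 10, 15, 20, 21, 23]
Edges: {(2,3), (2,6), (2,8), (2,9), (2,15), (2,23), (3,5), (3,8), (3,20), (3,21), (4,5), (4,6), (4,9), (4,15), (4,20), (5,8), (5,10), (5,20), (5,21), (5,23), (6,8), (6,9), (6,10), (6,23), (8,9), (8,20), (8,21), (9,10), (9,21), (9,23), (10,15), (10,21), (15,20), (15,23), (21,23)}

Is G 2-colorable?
No, G is not 2-colorable

The clique on vertices [2, 6, 8, 9] has size 4 > 2, so it alone needs 4 colors.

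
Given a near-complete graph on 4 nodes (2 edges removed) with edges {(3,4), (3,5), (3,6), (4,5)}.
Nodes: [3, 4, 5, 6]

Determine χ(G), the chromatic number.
χ(G) = 3

Clique number ω(G) = 3 (lower bound: χ ≥ ω).
The clique on [3, 4, 5] has size 3, forcing χ ≥ 3, and the coloring below uses 3 colors, so χ(G) = 3.
A valid 3-coloring: color 1: [3]; color 2: [4, 6]; color 3: [5].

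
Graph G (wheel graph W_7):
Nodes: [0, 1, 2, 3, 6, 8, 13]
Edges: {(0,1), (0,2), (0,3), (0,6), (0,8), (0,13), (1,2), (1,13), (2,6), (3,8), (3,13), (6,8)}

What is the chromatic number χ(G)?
χ(G) = 3

Clique number ω(G) = 3 (lower bound: χ ≥ ω).
The clique on [0, 3, 8] has size 3, forcing χ ≥ 3, and the coloring below uses 3 colors, so χ(G) = 3.
A valid 3-coloring: color 1: [0]; color 2: [1, 3, 6]; color 3: [2, 8, 13].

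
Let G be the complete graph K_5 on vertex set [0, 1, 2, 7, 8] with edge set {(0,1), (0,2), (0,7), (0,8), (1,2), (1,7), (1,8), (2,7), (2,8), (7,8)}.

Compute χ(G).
χ(G) = 5

Clique number ω(G) = 5 (lower bound: χ ≥ ω).
The clique on [0, 1, 2, 7, 8] has size 5, forcing χ ≥ 5, and the coloring below uses 5 colors, so χ(G) = 5.
A valid 5-coloring: color 1: [1]; color 2: [0]; color 3: [8]; color 4: [2]; color 5: [7].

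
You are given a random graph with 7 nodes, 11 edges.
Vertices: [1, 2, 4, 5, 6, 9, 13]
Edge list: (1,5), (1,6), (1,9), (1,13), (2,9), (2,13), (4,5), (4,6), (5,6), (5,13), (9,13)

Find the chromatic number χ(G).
χ(G) = 3

Clique number ω(G) = 3 (lower bound: χ ≥ ω).
The clique on [1, 9, 13] has size 3, forcing χ ≥ 3, and the coloring below uses 3 colors, so χ(G) = 3.
A valid 3-coloring: color 1: [6, 13]; color 2: [5, 9]; color 3: [1, 2, 4].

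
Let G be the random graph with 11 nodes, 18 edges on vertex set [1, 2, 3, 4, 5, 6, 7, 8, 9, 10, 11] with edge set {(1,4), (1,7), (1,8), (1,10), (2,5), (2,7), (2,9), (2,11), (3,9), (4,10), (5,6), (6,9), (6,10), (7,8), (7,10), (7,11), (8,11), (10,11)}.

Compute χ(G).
χ(G) = 3

Clique number ω(G) = 3 (lower bound: χ ≥ ω).
The clique on [1, 4, 10] has size 3, forcing χ ≥ 3, and the coloring below uses 3 colors, so χ(G) = 3.
A valid 3-coloring: color 1: [4, 5, 7, 9]; color 2: [2, 3, 8, 10]; color 3: [1, 6, 11].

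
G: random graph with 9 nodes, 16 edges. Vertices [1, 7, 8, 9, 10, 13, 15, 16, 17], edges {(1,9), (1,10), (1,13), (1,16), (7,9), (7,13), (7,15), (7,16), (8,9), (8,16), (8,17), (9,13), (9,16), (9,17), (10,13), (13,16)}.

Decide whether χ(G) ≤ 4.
Yes, G is 4-colorable

A valid 4-coloring: color 1: [9, 10, 15]; color 2: [16, 17]; color 3: [8, 13]; color 4: [1, 7].
(χ(G) = 4 ≤ 4.)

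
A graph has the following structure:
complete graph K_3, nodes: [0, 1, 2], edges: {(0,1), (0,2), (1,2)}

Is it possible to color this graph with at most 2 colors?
No, G is not 2-colorable

The clique on vertices [0, 1, 2] has size 3 > 2, so it alone needs 3 colors.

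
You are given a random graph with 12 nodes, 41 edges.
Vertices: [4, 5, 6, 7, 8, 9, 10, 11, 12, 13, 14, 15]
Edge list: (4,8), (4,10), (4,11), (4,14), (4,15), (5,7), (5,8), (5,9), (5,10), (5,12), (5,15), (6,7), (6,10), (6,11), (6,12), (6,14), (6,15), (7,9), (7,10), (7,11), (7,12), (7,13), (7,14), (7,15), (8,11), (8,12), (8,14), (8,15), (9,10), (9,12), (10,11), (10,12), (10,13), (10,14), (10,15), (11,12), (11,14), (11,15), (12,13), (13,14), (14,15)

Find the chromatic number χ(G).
Clique number ω(G) = 6 (lower bound: χ ≥ ω).
The clique on [6, 7, 10, 11, 14, 15] has size 6, forcing χ ≥ 6, and the coloring below uses 6 colors, so χ(G) = 6.
A valid 6-coloring: color 1: [8, 10]; color 2: [4, 7]; color 3: [12, 14]; color 4: [5, 11, 13]; color 5: [6, 9]; color 6: [15].

χ(G) = 6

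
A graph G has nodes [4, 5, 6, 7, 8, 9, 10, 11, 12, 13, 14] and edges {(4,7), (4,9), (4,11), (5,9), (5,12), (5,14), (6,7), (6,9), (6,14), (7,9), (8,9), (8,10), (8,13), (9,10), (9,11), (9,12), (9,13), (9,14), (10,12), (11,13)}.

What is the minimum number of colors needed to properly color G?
χ(G) = 3

Clique number ω(G) = 3 (lower bound: χ ≥ ω).
The clique on [4, 9, 11] has size 3, forcing χ ≥ 3, and the coloring below uses 3 colors, so χ(G) = 3.
A valid 3-coloring: color 1: [9]; color 2: [7, 8, 11, 12, 14]; color 3: [4, 5, 6, 10, 13].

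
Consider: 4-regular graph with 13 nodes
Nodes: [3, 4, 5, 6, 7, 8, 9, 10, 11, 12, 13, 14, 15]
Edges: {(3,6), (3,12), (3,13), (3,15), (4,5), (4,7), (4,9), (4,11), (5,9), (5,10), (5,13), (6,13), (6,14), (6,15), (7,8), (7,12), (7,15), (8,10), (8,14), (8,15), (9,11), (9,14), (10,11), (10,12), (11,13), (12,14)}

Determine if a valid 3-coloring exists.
A valid 3-coloring: color 1: [3, 7, 9, 10]; color 2: [5, 6, 8, 11, 12]; color 3: [4, 13, 14, 15].
(χ(G) = 3 ≤ 3.)

Yes, G is 3-colorable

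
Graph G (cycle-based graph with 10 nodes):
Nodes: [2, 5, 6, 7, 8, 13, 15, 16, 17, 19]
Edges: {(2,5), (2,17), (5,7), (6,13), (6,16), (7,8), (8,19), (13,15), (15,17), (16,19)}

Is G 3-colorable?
Yes, G is 3-colorable

A valid 3-coloring: color 1: [2, 6, 7, 15, 19]; color 2: [5, 8, 13, 16, 17].
(χ(G) = 2 ≤ 3.)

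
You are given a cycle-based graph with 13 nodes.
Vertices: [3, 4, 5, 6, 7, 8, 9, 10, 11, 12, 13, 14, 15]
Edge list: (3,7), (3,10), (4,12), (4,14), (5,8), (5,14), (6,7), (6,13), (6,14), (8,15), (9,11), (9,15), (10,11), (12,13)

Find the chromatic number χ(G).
Clique number ω(G) = 2 (lower bound: χ ≥ ω).
Odd cycle [4, 14, 6, 13, 12] needs 3 colors (χ ≥ 3).
The coloring below uses 3 colors, so χ(G) = 3.
A valid 3-coloring: color 1: [7, 8, 9, 10, 13, 14]; color 2: [3, 5, 6, 11, 12, 15]; color 3: [4].

χ(G) = 3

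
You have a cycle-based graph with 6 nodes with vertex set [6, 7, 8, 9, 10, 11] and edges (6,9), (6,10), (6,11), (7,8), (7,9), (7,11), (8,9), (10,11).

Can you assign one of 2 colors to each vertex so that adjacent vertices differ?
The clique on vertices [7, 8, 9] has size 3 > 2, so it alone needs 3 colors.

No, G is not 2-colorable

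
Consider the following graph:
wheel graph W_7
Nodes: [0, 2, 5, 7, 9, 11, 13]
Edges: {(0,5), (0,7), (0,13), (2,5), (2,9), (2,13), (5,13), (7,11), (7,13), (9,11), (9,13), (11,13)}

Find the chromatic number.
Clique number ω(G) = 3 (lower bound: χ ≥ ω).
The clique on [0, 5, 13] has size 3, forcing χ ≥ 3, and the coloring below uses 3 colors, so χ(G) = 3.
A valid 3-coloring: color 1: [13]; color 2: [5, 7, 9]; color 3: [0, 2, 11].

χ(G) = 3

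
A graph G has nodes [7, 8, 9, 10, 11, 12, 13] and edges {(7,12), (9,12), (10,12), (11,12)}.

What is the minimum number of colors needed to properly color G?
Clique number ω(G) = 2 (lower bound: χ ≥ ω).
The graph is bipartite (no odd cycle), so 2 colors suffice: χ(G) = 2.
A valid 2-coloring: color 1: [8, 12, 13]; color 2: [7, 9, 10, 11].

χ(G) = 2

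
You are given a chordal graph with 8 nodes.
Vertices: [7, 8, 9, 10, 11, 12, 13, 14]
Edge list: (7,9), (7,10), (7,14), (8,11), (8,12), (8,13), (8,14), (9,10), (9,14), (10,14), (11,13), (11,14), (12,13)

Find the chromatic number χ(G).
χ(G) = 4

Clique number ω(G) = 4 (lower bound: χ ≥ ω).
The clique on [7, 9, 10, 14] has size 4, forcing χ ≥ 4, and the coloring below uses 4 colors, so χ(G) = 4.
A valid 4-coloring: color 1: [13, 14]; color 2: [8, 10]; color 3: [7, 11, 12]; color 4: [9].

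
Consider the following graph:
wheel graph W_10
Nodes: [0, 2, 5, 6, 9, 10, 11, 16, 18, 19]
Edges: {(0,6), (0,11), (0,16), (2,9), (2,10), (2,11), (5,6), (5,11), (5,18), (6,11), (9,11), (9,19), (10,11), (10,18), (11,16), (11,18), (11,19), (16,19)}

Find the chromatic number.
χ(G) = 4

Clique number ω(G) = 3 (lower bound: χ ≥ ω).
Odd cycle [6, 0, 16, 19, 9, 2, 10, 18, 5] needs 3 colors (χ ≥ 3).
Vertex 11 is adjacent to every vertex of [0, 2, 5, 6, 9, 10, 16, 18, 19], which already need 3 colors among themselves, so 11 needs a new color (χ ≥ 4).
The coloring below uses 4 colors, so χ(G) = 4.
A valid 4-coloring: color 1: [11]; color 2: [6, 9, 16, 18]; color 3: [0, 2, 5, 19]; color 4: [10].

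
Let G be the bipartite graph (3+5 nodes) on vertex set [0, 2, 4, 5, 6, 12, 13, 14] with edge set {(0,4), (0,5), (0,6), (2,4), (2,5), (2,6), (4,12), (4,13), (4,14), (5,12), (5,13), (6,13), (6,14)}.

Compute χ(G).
χ(G) = 2

Clique number ω(G) = 2 (lower bound: χ ≥ ω).
The graph is bipartite (no odd cycle), so 2 colors suffice: χ(G) = 2.
A valid 2-coloring: color 1: [4, 5, 6]; color 2: [0, 2, 12, 13, 14].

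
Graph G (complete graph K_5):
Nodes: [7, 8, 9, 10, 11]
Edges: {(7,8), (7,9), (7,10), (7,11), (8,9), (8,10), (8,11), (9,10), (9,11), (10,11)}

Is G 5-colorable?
Yes, G is 5-colorable

A valid 5-coloring: color 1: [10]; color 2: [9]; color 3: [11]; color 4: [8]; color 5: [7].
(χ(G) = 5 ≤ 5.)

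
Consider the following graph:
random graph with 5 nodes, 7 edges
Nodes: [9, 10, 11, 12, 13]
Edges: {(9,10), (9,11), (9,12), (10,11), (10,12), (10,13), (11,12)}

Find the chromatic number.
Clique number ω(G) = 4 (lower bound: χ ≥ ω).
The clique on [9, 10, 11, 12] has size 4, forcing χ ≥ 4, and the coloring below uses 4 colors, so χ(G) = 4.
A valid 4-coloring: color 1: [10]; color 2: [11, 13]; color 3: [12]; color 4: [9].

χ(G) = 4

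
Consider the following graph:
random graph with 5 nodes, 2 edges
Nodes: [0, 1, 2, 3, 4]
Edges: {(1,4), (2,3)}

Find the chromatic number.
Clique number ω(G) = 2 (lower bound: χ ≥ ω).
The graph is bipartite (no odd cycle), so 2 colors suffice: χ(G) = 2.
A valid 2-coloring: color 1: [0, 3, 4]; color 2: [1, 2].

χ(G) = 2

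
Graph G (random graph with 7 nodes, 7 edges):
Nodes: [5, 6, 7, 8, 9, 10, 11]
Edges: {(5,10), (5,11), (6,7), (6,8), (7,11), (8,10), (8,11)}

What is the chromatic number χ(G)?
χ(G) = 2

Clique number ω(G) = 2 (lower bound: χ ≥ ω).
The graph is bipartite (no odd cycle), so 2 colors suffice: χ(G) = 2.
A valid 2-coloring: color 1: [5, 7, 8, 9]; color 2: [6, 10, 11].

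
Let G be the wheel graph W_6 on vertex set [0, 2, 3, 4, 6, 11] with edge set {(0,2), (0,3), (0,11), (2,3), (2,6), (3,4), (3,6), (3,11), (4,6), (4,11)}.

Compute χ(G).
χ(G) = 4

Clique number ω(G) = 3 (lower bound: χ ≥ ω).
Odd cycle [11, 0, 2, 6, 4] needs 3 colors (χ ≥ 3).
Vertex 3 is adjacent to every vertex of [0, 2, 4, 6, 11], which already need 3 colors among themselves, so 3 needs a new color (χ ≥ 4).
The coloring below uses 4 colors, so χ(G) = 4.
A valid 4-coloring: color 1: [3]; color 2: [6, 11]; color 3: [0, 4]; color 4: [2].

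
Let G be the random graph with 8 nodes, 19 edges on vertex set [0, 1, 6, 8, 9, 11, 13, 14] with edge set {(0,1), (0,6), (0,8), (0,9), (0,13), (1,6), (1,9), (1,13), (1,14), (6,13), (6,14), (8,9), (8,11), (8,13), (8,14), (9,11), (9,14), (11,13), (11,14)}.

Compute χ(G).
Clique number ω(G) = 4 (lower bound: χ ≥ ω).
The clique on [0, 1, 6, 13] has size 4, forcing χ ≥ 4, and the coloring below uses 4 colors, so χ(G) = 4.
A valid 4-coloring: color 1: [13, 14]; color 2: [1, 8]; color 3: [6, 9]; color 4: [0, 11].

χ(G) = 4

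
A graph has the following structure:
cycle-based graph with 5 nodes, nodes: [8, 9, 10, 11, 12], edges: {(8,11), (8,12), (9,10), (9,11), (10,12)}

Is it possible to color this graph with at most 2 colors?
Odd cycle [11, 8, 12, 10, 9] needs 3 colors (χ ≥ 3).
Hence χ(G) ≥ 3 > 2, so no proper 2-coloring exists.

No, G is not 2-colorable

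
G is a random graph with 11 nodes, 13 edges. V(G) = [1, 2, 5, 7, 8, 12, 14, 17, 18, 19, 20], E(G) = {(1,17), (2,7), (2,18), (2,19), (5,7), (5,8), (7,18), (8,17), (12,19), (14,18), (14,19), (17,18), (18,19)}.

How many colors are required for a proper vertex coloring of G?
χ(G) = 3

Clique number ω(G) = 3 (lower bound: χ ≥ ω).
The clique on [2, 18, 19] has size 3, forcing χ ≥ 3, and the coloring below uses 3 colors, so χ(G) = 3.
A valid 3-coloring: color 1: [1, 5, 12, 18, 20]; color 2: [7, 17, 19]; color 3: [2, 8, 14].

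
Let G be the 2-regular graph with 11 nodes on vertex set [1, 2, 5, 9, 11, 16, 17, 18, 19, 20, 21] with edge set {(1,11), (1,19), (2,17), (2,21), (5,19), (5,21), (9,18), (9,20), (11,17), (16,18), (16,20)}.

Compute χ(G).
Clique number ω(G) = 2 (lower bound: χ ≥ ω).
Odd cycle [11, 1, 19, 5, 21, 2, 17] needs 3 colors (χ ≥ 3).
The coloring below uses 3 colors, so χ(G) = 3.
A valid 3-coloring: color 1: [1, 2, 5, 18, 20]; color 2: [9, 11, 16, 19, 21]; color 3: [17].

χ(G) = 3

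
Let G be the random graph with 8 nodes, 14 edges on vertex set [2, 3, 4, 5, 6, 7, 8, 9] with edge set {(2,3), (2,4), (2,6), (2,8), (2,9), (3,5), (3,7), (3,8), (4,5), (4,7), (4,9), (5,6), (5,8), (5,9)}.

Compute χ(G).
Clique number ω(G) = 3 (lower bound: χ ≥ ω).
The clique on [2, 4, 9] has size 3, forcing χ ≥ 3, and the coloring below uses 3 colors, so χ(G) = 3.
A valid 3-coloring: color 1: [2, 5, 7]; color 2: [3, 4, 6]; color 3: [8, 9].

χ(G) = 3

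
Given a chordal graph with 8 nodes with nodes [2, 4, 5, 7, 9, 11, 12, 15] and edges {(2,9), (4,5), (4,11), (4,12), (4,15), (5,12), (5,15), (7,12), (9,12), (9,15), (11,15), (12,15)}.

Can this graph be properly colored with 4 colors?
Yes, G is 4-colorable

A valid 4-coloring: color 1: [2, 7, 15]; color 2: [11, 12]; color 3: [4, 9]; color 4: [5].
(χ(G) = 4 ≤ 4.)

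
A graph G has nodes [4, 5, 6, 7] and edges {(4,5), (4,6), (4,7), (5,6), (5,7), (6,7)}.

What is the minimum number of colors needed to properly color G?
χ(G) = 4

Clique number ω(G) = 4 (lower bound: χ ≥ ω).
The clique on [4, 5, 6, 7] has size 4, forcing χ ≥ 4, and the coloring below uses 4 colors, so χ(G) = 4.
A valid 4-coloring: color 1: [4]; color 2: [5]; color 3: [7]; color 4: [6].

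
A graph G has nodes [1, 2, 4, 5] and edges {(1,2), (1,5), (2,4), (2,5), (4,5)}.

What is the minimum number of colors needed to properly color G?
χ(G) = 3

Clique number ω(G) = 3 (lower bound: χ ≥ ω).
The clique on [1, 2, 5] has size 3, forcing χ ≥ 3, and the coloring below uses 3 colors, so χ(G) = 3.
A valid 3-coloring: color 1: [5]; color 2: [2]; color 3: [1, 4].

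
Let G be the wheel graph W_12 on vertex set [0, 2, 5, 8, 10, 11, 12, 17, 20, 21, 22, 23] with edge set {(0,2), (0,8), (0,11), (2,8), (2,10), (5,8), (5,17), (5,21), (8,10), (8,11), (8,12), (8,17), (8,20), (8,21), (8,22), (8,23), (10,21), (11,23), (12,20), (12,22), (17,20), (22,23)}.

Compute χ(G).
χ(G) = 4

Clique number ω(G) = 3 (lower bound: χ ≥ ω).
Odd cycle [20, 12, 22, 23, 11, 0, 2, 10, 21, 5, 17] needs 3 colors (χ ≥ 3).
Vertex 8 is adjacent to every vertex of [0, 2, 5, 10, 11, 12, 17, 20, 21, 22, 23], which already need 3 colors among themselves, so 8 needs a new color (χ ≥ 4).
The coloring below uses 4 colors, so χ(G) = 4.
A valid 4-coloring: color 1: [8]; color 2: [2, 5, 11, 20, 22]; color 3: [0, 10, 12, 17, 23]; color 4: [21].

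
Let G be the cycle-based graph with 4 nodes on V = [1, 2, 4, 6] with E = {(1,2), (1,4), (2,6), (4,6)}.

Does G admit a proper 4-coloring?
Yes, G is 4-colorable

A valid 4-coloring: color 1: [1, 6]; color 2: [2, 4].
(χ(G) = 2 ≤ 4.)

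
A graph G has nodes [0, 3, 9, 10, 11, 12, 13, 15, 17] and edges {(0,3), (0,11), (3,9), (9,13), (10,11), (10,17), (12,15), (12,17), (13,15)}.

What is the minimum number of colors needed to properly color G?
Clique number ω(G) = 2 (lower bound: χ ≥ ω).
Odd cycle [13, 15, 12, 17, 10, 11, 0, 3, 9] needs 3 colors (χ ≥ 3).
The coloring below uses 3 colors, so χ(G) = 3.
A valid 3-coloring: color 1: [3, 11, 13, 17]; color 2: [0, 9, 10, 15]; color 3: [12].

χ(G) = 3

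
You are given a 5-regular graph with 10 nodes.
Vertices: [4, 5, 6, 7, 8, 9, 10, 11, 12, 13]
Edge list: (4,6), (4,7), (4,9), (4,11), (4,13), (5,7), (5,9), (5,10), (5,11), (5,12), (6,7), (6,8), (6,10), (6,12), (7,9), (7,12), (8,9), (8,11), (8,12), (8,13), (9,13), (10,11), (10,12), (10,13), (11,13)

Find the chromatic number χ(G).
Clique number ω(G) = 3 (lower bound: χ ≥ ω).
Odd cycle [6, 4, 9, 5, 12] needs 3 colors (χ ≥ 3).
Vertex 7 is adjacent to every vertex of [4, 5, 6, 9, 12], which already need 3 colors among themselves, so 7 needs a new color (χ ≥ 4).
The coloring below uses 4 colors, so χ(G) = 4.
A valid 4-coloring: color 1: [7, 8, 10]; color 2: [4, 5]; color 3: [6, 9, 11]; color 4: [12, 13].

χ(G) = 4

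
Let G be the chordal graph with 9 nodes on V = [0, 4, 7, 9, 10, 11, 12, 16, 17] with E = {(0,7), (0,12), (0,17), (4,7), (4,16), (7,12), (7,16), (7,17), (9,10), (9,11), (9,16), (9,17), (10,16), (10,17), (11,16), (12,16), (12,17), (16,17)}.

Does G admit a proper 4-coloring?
Yes, G is 4-colorable

A valid 4-coloring: color 1: [0, 16]; color 2: [4, 11, 17]; color 3: [7, 9]; color 4: [10, 12].
(χ(G) = 4 ≤ 4.)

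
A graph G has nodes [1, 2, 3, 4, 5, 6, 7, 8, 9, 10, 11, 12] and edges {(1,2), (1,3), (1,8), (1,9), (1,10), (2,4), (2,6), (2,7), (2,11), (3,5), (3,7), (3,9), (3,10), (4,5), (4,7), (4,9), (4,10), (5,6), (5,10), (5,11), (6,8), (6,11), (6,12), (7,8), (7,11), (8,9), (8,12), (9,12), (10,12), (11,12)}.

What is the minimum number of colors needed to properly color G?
Clique number ω(G) = 3 (lower bound: χ ≥ ω).
Suppose a proper 3-coloring c exists. The clique [1, 3, 9] takes 3 distinct colors; by symmetry let c(1) = 1, c(3) = 2, c(9) = 3.
- Vertex 8: neighbors [1, 9] already have colors [1, 3] ⇒ c(8) = 2.
- Vertex 10: neighbors [1, 3] already have colors [1, 2] ⇒ c(10) = 3.
- Vertex 5: neighbors [3, 10] already have colors [2, 3] ⇒ c(5) = 1.
- Vertex 6: neighbors [5, 8] already have colors [1, 2] ⇒ c(6) = 3.
- Vertex 2: neighbors [1, 6] already have colors [1, 3] ⇒ c(2) = 2.
- Vertex 11: neighbors [5, 2, 6] already have colors [1, 2, 3] — all 3 colors blocked. Contradiction.
The forced assignments end in a contradiction, so G has no proper 3-coloring (χ ≥ 4).
The coloring below uses 4 colors, so χ(G) = 4.
A valid 4-coloring: color 1: [3, 4, 8, 11]; color 2: [6, 7, 9, 10]; color 3: [1, 5, 12]; color 4: [2].

χ(G) = 4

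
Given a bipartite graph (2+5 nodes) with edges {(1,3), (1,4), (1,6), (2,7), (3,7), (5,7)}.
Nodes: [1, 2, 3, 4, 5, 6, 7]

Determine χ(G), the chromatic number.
Clique number ω(G) = 2 (lower bound: χ ≥ ω).
The graph is bipartite (no odd cycle), so 2 colors suffice: χ(G) = 2.
A valid 2-coloring: color 1: [1, 7]; color 2: [2, 3, 4, 5, 6].

χ(G) = 2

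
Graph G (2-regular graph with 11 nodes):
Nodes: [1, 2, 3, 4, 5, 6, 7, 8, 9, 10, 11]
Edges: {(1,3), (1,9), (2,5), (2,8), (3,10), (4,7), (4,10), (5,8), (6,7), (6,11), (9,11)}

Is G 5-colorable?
A valid 5-coloring: color 1: [1, 7, 8, 10, 11]; color 2: [2, 3, 4, 6, 9]; color 3: [5].
(χ(G) = 3 ≤ 5.)

Yes, G is 5-colorable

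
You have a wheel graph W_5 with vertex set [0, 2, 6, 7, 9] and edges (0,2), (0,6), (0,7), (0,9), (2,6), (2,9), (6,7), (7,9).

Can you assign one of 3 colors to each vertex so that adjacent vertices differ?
Yes, G is 3-colorable

A valid 3-coloring: color 1: [0]; color 2: [2, 7]; color 3: [6, 9].
(χ(G) = 3 ≤ 3.)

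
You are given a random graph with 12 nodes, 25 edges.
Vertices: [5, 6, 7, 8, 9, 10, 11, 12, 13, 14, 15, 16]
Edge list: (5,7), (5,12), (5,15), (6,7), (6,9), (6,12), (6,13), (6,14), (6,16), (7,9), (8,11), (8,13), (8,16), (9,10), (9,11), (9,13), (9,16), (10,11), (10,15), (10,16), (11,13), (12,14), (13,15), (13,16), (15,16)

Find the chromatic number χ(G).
Clique number ω(G) = 4 (lower bound: χ ≥ ω).
The clique on [6, 9, 13, 16] has size 4, forcing χ ≥ 4, and the coloring below uses 4 colors, so χ(G) = 4.
A valid 4-coloring: color 1: [7, 11, 14, 16]; color 2: [8, 9, 12, 15]; color 3: [5, 6, 10]; color 4: [13].

χ(G) = 4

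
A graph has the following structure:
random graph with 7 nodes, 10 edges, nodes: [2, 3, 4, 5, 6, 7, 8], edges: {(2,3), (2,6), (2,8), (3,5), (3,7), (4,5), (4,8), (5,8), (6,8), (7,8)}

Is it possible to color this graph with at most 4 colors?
A valid 4-coloring: color 1: [3, 8]; color 2: [5, 6, 7]; color 3: [2, 4].
(χ(G) = 3 ≤ 4.)

Yes, G is 4-colorable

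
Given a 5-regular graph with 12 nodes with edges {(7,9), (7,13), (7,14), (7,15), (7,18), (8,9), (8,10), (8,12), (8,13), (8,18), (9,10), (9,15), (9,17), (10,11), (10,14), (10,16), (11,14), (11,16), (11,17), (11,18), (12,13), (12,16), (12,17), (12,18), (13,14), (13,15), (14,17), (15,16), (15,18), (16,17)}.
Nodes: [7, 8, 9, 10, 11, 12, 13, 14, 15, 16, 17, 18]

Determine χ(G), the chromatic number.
χ(G) = 4

Clique number ω(G) = 3 (lower bound: χ ≥ ω).
Suppose a proper 3-coloring c exists. The clique [7, 9, 15] takes 3 distinct colors; by symmetry let c(7) = 1, c(9) = 2, c(15) = 3.
- Vertex 13: neighbors [7, 15] already have colors [1, 3] ⇒ c(13) = 2.
- Vertex 14: neighbors [7, 13] already have colors [1, 2] ⇒ c(14) = 3.
- Vertex 10: neighbors [9, 14] already have colors [2, 3] ⇒ c(10) = 1.
- Vertex 11: neighbors [10, 14] already have colors [1, 3] ⇒ c(11) = 2.
- Vertex 16: neighbors [10, 11, 15] already have colors [1, 2, 3] — all 3 colors blocked. Contradiction.
The forced assignments end in a contradiction, so G has no proper 3-coloring (χ ≥ 4).
The coloring below uses 4 colors, so χ(G) = 4.
A valid 4-coloring: color 1: [7, 8, 17]; color 2: [10, 13, 18]; color 3: [11, 12, 15]; color 4: [9, 14, 16].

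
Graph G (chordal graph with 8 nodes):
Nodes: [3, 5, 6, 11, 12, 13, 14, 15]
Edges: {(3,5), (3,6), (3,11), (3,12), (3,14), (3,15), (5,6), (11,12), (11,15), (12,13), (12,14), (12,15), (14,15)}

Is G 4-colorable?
A valid 4-coloring: color 1: [3, 13]; color 2: [5, 12]; color 3: [6, 15]; color 4: [11, 14].
(χ(G) = 4 ≤ 4.)

Yes, G is 4-colorable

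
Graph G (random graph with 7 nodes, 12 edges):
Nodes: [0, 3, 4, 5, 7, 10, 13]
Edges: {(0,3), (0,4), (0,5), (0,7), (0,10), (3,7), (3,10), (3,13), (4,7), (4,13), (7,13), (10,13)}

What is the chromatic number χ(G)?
Clique number ω(G) = 3 (lower bound: χ ≥ ω).
The clique on [0, 3, 10] has size 3, forcing χ ≥ 3, and the coloring below uses 3 colors, so χ(G) = 3.
A valid 3-coloring: color 1: [0, 13]; color 2: [5, 7, 10]; color 3: [3, 4].

χ(G) = 3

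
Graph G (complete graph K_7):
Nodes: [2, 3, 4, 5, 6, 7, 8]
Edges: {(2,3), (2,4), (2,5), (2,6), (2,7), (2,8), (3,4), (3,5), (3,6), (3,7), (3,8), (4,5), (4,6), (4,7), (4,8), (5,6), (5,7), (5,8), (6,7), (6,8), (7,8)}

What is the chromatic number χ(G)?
χ(G) = 7

Clique number ω(G) = 7 (lower bound: χ ≥ ω).
The clique on [2, 3, 4, 5, 6, 7, 8] has size 7, forcing χ ≥ 7, and the coloring below uses 7 colors, so χ(G) = 7.
A valid 7-coloring: color 1: [6]; color 2: [7]; color 3: [5]; color 4: [2]; color 5: [4]; color 6: [3]; color 7: [8].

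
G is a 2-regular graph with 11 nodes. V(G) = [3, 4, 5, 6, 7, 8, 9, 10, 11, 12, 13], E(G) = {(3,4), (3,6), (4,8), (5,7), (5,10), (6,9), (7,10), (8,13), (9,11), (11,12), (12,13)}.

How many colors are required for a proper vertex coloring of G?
Clique number ω(G) = 3 (lower bound: χ ≥ ω).
The clique on [5, 7, 10] has size 3, forcing χ ≥ 3, and the coloring below uses 3 colors, so χ(G) = 3.
A valid 3-coloring: color 1: [3, 5, 8, 9, 12]; color 2: [4, 6, 10, 11, 13]; color 3: [7].

χ(G) = 3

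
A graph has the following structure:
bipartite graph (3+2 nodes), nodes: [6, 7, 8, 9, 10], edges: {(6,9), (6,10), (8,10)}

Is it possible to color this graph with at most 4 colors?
A valid 4-coloring: color 1: [7, 9, 10]; color 2: [6, 8].
(χ(G) = 2 ≤ 4.)

Yes, G is 4-colorable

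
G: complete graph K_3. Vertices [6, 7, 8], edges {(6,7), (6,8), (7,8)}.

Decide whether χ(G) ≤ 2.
No, G is not 2-colorable

The clique on vertices [6, 7, 8] has size 3 > 2, so it alone needs 3 colors.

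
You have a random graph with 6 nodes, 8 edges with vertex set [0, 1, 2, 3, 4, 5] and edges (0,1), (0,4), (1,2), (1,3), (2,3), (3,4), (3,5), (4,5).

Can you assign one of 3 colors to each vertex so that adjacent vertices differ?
A valid 3-coloring: color 1: [0, 3]; color 2: [1, 4]; color 3: [2, 5].
(χ(G) = 3 ≤ 3.)

Yes, G is 3-colorable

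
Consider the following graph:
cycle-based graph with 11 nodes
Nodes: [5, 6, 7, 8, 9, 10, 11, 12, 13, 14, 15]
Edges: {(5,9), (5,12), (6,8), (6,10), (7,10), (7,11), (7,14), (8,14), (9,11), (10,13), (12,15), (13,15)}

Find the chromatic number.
Clique number ω(G) = 2 (lower bound: χ ≥ ω).
Odd cycle [6, 8, 14, 7, 10] needs 3 colors (χ ≥ 3).
The coloring below uses 3 colors, so χ(G) = 3.
A valid 3-coloring: color 1: [5, 8, 10, 11, 15]; color 2: [6, 7, 9, 12, 13]; color 3: [14].

χ(G) = 3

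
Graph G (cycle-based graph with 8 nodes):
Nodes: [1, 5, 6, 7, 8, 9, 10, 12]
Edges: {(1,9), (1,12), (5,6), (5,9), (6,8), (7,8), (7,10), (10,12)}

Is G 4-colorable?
Yes, G is 4-colorable

A valid 4-coloring: color 1: [6, 7, 9, 12]; color 2: [1, 5, 8, 10].
(χ(G) = 2 ≤ 4.)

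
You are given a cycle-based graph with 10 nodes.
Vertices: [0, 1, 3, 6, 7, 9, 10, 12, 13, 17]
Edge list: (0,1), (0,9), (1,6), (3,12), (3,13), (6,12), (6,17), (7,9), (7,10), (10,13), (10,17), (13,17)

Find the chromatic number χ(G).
χ(G) = 3

Clique number ω(G) = 3 (lower bound: χ ≥ ω).
The clique on [10, 13, 17] has size 3, forcing χ ≥ 3, and the coloring below uses 3 colors, so χ(G) = 3.
A valid 3-coloring: color 1: [0, 6, 7, 13]; color 2: [1, 9, 12, 17]; color 3: [3, 10].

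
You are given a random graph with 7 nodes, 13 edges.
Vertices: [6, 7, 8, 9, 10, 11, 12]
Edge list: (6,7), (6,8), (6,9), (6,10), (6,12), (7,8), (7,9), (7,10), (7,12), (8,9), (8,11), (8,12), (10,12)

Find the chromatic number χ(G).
Clique number ω(G) = 4 (lower bound: χ ≥ ω).
The clique on [6, 7, 8, 9] has size 4, forcing χ ≥ 4, and the coloring below uses 4 colors, so χ(G) = 4.
A valid 4-coloring: color 1: [8, 10]; color 2: [7, 11]; color 3: [6]; color 4: [9, 12].

χ(G) = 4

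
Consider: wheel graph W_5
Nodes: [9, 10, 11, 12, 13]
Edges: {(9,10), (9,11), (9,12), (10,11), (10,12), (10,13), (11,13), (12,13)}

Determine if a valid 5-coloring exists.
A valid 5-coloring: color 1: [10]; color 2: [9, 13]; color 3: [11, 12].
(χ(G) = 3 ≤ 5.)

Yes, G is 5-colorable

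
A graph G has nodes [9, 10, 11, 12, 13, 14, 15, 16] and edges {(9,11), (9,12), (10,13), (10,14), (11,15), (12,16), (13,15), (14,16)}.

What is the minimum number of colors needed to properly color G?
χ(G) = 2

Clique number ω(G) = 2 (lower bound: χ ≥ ω).
The graph is bipartite (no odd cycle), so 2 colors suffice: χ(G) = 2.
A valid 2-coloring: color 1: [9, 10, 15, 16]; color 2: [11, 12, 13, 14].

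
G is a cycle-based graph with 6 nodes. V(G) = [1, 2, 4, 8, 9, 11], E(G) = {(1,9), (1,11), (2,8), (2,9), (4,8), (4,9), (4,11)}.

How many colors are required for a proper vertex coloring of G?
Clique number ω(G) = 2 (lower bound: χ ≥ ω).
The graph is bipartite (no odd cycle), so 2 colors suffice: χ(G) = 2.
A valid 2-coloring: color 1: [1, 2, 4]; color 2: [8, 9, 11].

χ(G) = 2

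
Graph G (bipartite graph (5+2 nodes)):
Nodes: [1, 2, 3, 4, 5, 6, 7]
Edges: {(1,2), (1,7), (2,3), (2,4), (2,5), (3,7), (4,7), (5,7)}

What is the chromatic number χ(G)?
Clique number ω(G) = 2 (lower bound: χ ≥ ω).
The graph is bipartite (no odd cycle), so 2 colors suffice: χ(G) = 2.
A valid 2-coloring: color 1: [2, 6, 7]; color 2: [1, 3, 4, 5].

χ(G) = 2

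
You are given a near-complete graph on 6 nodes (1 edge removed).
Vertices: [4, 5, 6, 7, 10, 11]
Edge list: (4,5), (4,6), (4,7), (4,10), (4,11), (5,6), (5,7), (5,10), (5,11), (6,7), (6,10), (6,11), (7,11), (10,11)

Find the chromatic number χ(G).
Clique number ω(G) = 5 (lower bound: χ ≥ ω).
The clique on [4, 5, 6, 10, 11] has size 5, forcing χ ≥ 5, and the coloring below uses 5 colors, so χ(G) = 5.
A valid 5-coloring: color 1: [6]; color 2: [5]; color 3: [11]; color 4: [4]; color 5: [7, 10].

χ(G) = 5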